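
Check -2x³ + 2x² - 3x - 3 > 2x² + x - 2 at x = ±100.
x = 100: LHS = -2·100³ + 2·100² - 3·100 - 3 = -1980303, RHS = 2·100² + 100 - 2 = 20098; -1980303 > 20098 — FAILS
x = -100: LHS = -2·(-100)³ + 2·(-100)² - 3·(-100) - 3 = 2020297, RHS = 2·(-100)² + (-100) - 2 = 19898; 2020297 > 19898 — holds

Answer: Partially: fails for x = 100, holds for x = -100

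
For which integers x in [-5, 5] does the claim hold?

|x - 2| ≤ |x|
Holds for: {1, 2, 3, 4, 5}
Fails for: {-5, -4, -3, -2, -1, 0}

Answer: {1, 2, 3, 4, 5}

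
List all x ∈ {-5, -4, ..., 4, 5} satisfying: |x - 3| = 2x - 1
Track d = LHS − RHS over the integers in [-5, 5]. Equality would need d = 0, but d changes sign only between consecutive integers, jumping over 0:
x = 1: LHS = |1 - 3| = |-2| = 2, RHS = 2·1 - 1 = 1; 2 = 1 — FAILS  (d = 1)
x = 2: LHS = |2 - 3| = |-1| = 1, RHS = 2·2 - 1 = 3; 1 = 3 — FAILS  (d = -2)
Away from these crossings d keeps a constant sign, and checking every integer in [-5, 5] confirms d ≠ 0 throughout. Hence the two sides are never equal, so the claimed relation (=) fails for every integer in [-5, 5].

Answer: None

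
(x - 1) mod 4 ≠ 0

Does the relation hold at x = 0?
x = 0: LHS = (0 - 1) mod 4 = (-1) mod 4 = 3; 3 ≠ 0 — holds

The relation is satisfied at x = 0.

Answer: Yes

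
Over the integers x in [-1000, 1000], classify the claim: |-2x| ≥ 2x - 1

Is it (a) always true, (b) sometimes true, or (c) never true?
Over all integers in [-1000, 1000], LHS − RHS is smallest at x = 0, where it equals 1:
x = 0: LHS = |-2·0| = |0| = 0, RHS = 2·0 - 1 = -1; 0 ≥ -1 — holds
At the ends of the range:
x = -1000: LHS = |-2·(-1000)| = |2000| = 2000, RHS = 2·(-1000) - 1 = -2001; 2000 ≥ -2001 — holds
x = 1000: LHS = |-2·1000| = |-2000| = 2000, RHS = 2·1000 - 1 = 1999; 2000 ≥ 1999 — holds
Hence LHS − RHS is never negative, i.e. LHS ≥ RHS throughout, so the relation holds for every integer in [-1000, 1000].

No counterexample exists.

Answer: Always true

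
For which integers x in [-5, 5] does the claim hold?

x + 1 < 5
Holds for: {-5, -4, -3, -2, -1, 0, 1, 2, 3}
Fails for: {4, 5}

Answer: {-5, -4, -3, -2, -1, 0, 1, 2, 3}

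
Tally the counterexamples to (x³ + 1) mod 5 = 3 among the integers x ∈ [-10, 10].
Counterexamples in [-10, 10]: {-10, -9, -8, -6, -5, -4, -3, -1, 0, 1, 2, 4, 5, 6, 7, 9, 10}.

Counting them gives 17 values.

Answer: 17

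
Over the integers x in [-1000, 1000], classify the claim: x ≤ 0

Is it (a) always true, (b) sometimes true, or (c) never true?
Holds at x = 0: 0 ≤ 0 — holds
Fails at x = 1: 1 ≤ 0 — FAILS
It is satisfied by some integers in the range but not all.

Answer: Sometimes true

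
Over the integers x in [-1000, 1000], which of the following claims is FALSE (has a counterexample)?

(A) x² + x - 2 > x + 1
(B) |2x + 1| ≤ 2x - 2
(A) x = 0: LHS = 0² + 0 - 2 = -2, RHS = 0 + 1 = 1; -2 > 1 — FAILS
(B) x = 0: LHS = |2·0 + 1| = |1| = 1, RHS = 2·0 - 2 = -2; 1 ≤ -2 — FAILS

Answer: Both A and B are false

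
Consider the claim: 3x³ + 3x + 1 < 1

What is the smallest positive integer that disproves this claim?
Testing positive integers:
x = 1: LHS = 3·1³ + 3·1 + 1 = 7; 7 < 1 — FAILS  ← smallest positive counterexample

Answer: x = 1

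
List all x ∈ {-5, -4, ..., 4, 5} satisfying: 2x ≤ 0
Holds for: {-5, -4, -3, -2, -1, 0}
Fails for: {1, 2, 3, 4, 5}

Answer: {-5, -4, -3, -2, -1, 0}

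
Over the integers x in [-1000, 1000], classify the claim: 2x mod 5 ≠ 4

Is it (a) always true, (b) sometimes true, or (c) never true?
Holds at x = 0: LHS = (2·0) mod 5 = 0 mod 5 = 0; 0 ≠ 4 — holds
Fails at x = 2: LHS = (2·2) mod 5 = 4 mod 5 = 4; 4 ≠ 4 — FAILS
It is satisfied by some integers in the range but not all.

Answer: Sometimes true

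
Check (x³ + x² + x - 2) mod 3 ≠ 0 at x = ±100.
x = 100: LHS = (100³ + 100² + 100 - 2) mod 3 = 1010098 mod 3 = 1; 1 ≠ 0 — holds
x = -100: LHS = ((-100)³ + (-100)² + (-100) - 2) mod 3 = (-990102) mod 3 = 0; 0 ≠ 0 — FAILS

Answer: Partially: holds for x = 100, fails for x = -100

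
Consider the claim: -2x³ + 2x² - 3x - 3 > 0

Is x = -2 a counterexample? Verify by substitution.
Substitute x = -2 into the relation:
x = -2: LHS = -2·(-2)³ + 2·(-2)² - 3·(-2) - 3 = 27; 27 > 0 — holds

The claim holds here, so x = -2 is not a counterexample. (A counterexample exists elsewhere, e.g. x = 0.)

Answer: No, x = -2 is not a counterexample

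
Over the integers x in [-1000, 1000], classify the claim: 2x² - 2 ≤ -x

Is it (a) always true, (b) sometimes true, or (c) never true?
Holds at x = 0: LHS = 2·0² - 2 = -2, RHS = -0 = 0; -2 ≤ 0 — holds
Fails at x = 1: LHS = 2·1² - 2 = 0; 0 ≤ -1 — FAILS
It is satisfied by some integers in the range but not all.

Answer: Sometimes true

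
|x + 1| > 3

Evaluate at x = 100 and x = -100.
x = 100: LHS = |100 + 1| = |101| = 101; 101 > 3 — holds
x = -100: LHS = |(-100) + 1| = |-99| = 99; 99 > 3 — holds

Answer: Yes, holds for both x = 100 and x = -100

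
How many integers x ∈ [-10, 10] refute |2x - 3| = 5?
Counterexamples in [-10, 10]: {-10, -9, -8, -7, -6, -5, -4, -3, -2, 0, 1, 2, 3, 5, 6, 7, 8, 9, 10}.

Counting them gives 19 values.

Answer: 19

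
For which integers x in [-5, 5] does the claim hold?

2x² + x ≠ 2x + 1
Holds for: {-5, -4, -3, -2, -1, 0, 2, 3, 4, 5}
Fails for: {1}

Answer: {-5, -4, -3, -2, -1, 0, 2, 3, 4, 5}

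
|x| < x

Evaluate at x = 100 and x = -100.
x = 100: LHS = |100| = 100; 100 < 100 — FAILS
x = -100: LHS = |-100| = 100; 100 < -100 — FAILS

Answer: No, fails for both x = 100 and x = -100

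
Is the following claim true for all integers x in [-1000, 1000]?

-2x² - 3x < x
The claim fails at x = 0:
x = 0: LHS = -2·0² - 3·0 = 0; 0 < 0 — FAILS

Because a single integer refutes it, the statement is false.

Answer: False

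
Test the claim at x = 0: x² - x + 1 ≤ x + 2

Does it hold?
x = 0: LHS = 0² - 0 + 1 = 1, RHS = 0 + 2 = 2; 1 ≤ 2 — holds

The relation is satisfied at x = 0.

Answer: Yes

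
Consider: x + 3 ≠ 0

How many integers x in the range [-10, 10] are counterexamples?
Counterexamples in [-10, 10]: {-3}.

Counting them gives 1 values.

Answer: 1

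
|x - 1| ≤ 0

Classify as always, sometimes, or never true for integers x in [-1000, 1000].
Holds at x = 1: LHS = |1 - 1| = |0| = 0; 0 ≤ 0 — holds
Fails at x = 0: LHS = |0 - 1| = |-1| = 1; 1 ≤ 0 — FAILS
It is satisfied by some integers in the range but not all.

Answer: Sometimes true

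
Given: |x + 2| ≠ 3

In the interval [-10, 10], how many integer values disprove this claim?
Counterexamples in [-10, 10]: {-5, 1}.

Counting them gives 2 values.

Answer: 2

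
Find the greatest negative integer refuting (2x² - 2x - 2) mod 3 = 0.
Testing negative integers from -1 downward:
x = -1: LHS = (2·(-1)² - 2·(-1) - 2) mod 3 = 2 mod 3 = 2; 2 = 0 — FAILS  ← closest negative counterexample to 0

Answer: x = -1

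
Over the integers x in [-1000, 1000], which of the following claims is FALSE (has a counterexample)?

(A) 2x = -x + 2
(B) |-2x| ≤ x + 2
(A) x = 0: LHS = 2·0 = 0, RHS = -0 + 2 = 2; 0 = 2 — FAILS
(B) x = -1: LHS = |-2·(-1)| = |2| = 2, RHS = (-1) + 2 = 1; 2 ≤ 1 — FAILS

Answer: Both A and B are false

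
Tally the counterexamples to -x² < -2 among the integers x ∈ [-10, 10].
Counterexamples in [-10, 10]: {-1, 0, 1}.

Counting them gives 3 values.

Answer: 3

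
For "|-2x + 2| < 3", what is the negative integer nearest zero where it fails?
Testing negative integers from -1 downward:
x = -1: LHS = |-2·(-1) + 2| = |4| = 4; 4 < 3 — FAILS  ← closest negative counterexample to 0

Answer: x = -1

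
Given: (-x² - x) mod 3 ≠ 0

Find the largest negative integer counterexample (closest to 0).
Testing negative integers from -1 downward:
x = -1: LHS = (-(-1)² - (-1)) mod 3 = 0 mod 3 = 0; 0 ≠ 0 — FAILS  ← closest negative counterexample to 0

Answer: x = -1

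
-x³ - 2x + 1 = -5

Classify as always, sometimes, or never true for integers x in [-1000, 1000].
Track d = LHS − RHS over the integers in [-1000, 1000]. Equality would need d = 0, but d changes sign only between consecutive integers, jumping over 0:
x = 1: LHS = -1³ - 2·1 + 1 = -2; -2 = -5 — FAILS  (d = 3)
x = 2: LHS = -2³ - 2·2 + 1 = -11; -11 = -5 — FAILS  (d = -6)
Away from these crossings d keeps a constant sign, and checking every integer in [-1000, 1000] confirms d ≠ 0 throughout. Hence the two sides are never equal, so the claimed relation (=) fails for every integer in [-1000, 1000].

No integer in the range satisfies it.

Answer: Never true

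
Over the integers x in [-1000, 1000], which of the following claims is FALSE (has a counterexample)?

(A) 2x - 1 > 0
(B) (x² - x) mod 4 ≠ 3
(A) x = 0: LHS = 2·0 - 1 = -1; -1 > 0 — FAILS

(B) For a polynomial with integer coefficients, its value mod 4 depends only on x mod 4, so it suffices to check one representative of each residue class, x = 0, 1, 2, 3:
x = 0: LHS = (0² - 0) mod 4 = 0 mod 4 = 0; 0 ≠ 3 — holds
x = 1: LHS = (1² - 1) mod 4 = 0 mod 4 = 0; 0 ≠ 3 — holds
x = 2: LHS = (2² - 2) mod 4 = 2 mod 4 = 2; 2 ≠ 3 — holds
x = 3: LHS = (3² - 3) mod 4 = 6 mod 4 = 2; 2 ≠ 3 — holds
The relation holds in every residue class, so the relation holds for every integer in [-1000, 1000].

Only (A) has a counterexample.

Answer: A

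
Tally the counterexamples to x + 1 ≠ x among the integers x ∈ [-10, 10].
Over all integers in [-10, 10], LHS − RHS is always positive; it is smallest at x = 0, where it equals 1:
x = 0: LHS = 0 + 1 = 1; 1 ≠ 0 — holds
At the ends of the range:
x = -10: LHS = (-10) + 1 = -9; -9 ≠ -10 — holds
x = 10: LHS = 10 + 1 = 11; 11 ≠ 10 — holds
Hence LHS − RHS is never 0, i.e. the two sides are never equal, so the relation holds for every integer in [-10, 10].

No counterexample appears in that range.

Answer: 0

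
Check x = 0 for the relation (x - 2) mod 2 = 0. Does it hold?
x = 0: LHS = (0 - 2) mod 2 = (-2) mod 2 = 0; 0 = 0 — holds

The relation is satisfied at x = 0.

Answer: Yes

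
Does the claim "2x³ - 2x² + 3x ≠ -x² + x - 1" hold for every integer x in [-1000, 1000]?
Track d = LHS − RHS over the integers in [-1000, 1000]. Equality would need d = 0, but d changes sign only between consecutive integers, jumping over 0:
x = -1: LHS = 2·(-1)³ - 2·(-1)² + 3·(-1) = -7, RHS = -(-1)² + (-1) - 1 = -3; -7 ≠ -3 — holds  (d = -4)
x = 0: LHS = 2·0³ - 2·0² + 3·0 = 0, RHS = -0² + 0 - 1 = -1; 0 ≠ -1 — holds  (d = 1)
Away from these crossings d keeps a constant sign, and checking every integer in [-1000, 1000] confirms d ≠ 0 throughout. Hence the two sides are never equal, so the relation holds for every integer in [-1000, 1000].

No counterexample exists.

Answer: True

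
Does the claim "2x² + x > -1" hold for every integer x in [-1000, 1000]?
Over all integers in [-1000, 1000], LHS − RHS is smallest at x = 0, where it equals 1:
x = 0: LHS = 2·0² + 0 = 0; 0 > -1 — holds
At the ends of the range:
x = -1000: LHS = 2·(-1000)² + (-1000) = 1999000; 1999000 > -1 — holds
x = 1000: LHS = 2·1000² + 1000 = 2001000; 2001000 > -1 — holds
Hence LHS − RHS is never zero or negative, i.e. LHS > RHS throughout, so the relation holds for every integer in [-1000, 1000].

No counterexample exists.

Answer: True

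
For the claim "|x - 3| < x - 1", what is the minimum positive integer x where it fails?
Testing positive integers:
x = 1: LHS = |1 - 3| = |-2| = 2, RHS = 1 - 1 = 0; 2 < 0 — FAILS  ← smallest positive counterexample

Answer: x = 1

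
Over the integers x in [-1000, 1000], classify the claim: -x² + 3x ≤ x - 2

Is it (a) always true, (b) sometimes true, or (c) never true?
Holds at x = -1: LHS = -(-1)² + 3·(-1) = -4, RHS = (-1) - 2 = -3; -4 ≤ -3 — holds
Fails at x = 0: LHS = -0² + 3·0 = 0, RHS = 0 - 2 = -2; 0 ≤ -2 — FAILS
It is satisfied by some integers in the range but not all.

Answer: Sometimes true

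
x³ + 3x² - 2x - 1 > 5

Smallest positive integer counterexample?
Testing positive integers:
x = 1: LHS = 1³ + 3·1² - 2·1 - 1 = 1; 1 > 5 — FAILS  ← smallest positive counterexample

Answer: x = 1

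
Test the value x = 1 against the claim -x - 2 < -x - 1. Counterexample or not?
Substitute x = 1 into the relation:
x = 1: LHS = -1 - 2 = -3, RHS = -1 - 1 = -2; -3 < -2 — holds

The relation holds at x = 1, so it is not a counterexample.

Answer: No, x = 1 is not a counterexample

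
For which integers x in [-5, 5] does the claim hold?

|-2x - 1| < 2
Holds for: {-1, 0}
Fails for: {-5, -4, -3, -2, 1, 2, 3, 4, 5}

Answer: {-1, 0}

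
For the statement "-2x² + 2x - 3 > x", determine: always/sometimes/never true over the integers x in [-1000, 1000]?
Over all integers in [-1000, 1000], LHS − RHS is largest at x = 0, where it equals -3:
x = 0: LHS = -2·0² + 2·0 - 3 = -3; -3 > 0 — FAILS
At the ends of the range:
x = -1000: LHS = -2·(-1000)² + 2·(-1000) - 3 = -2002003; -2002003 > -1000 — FAILS
x = 1000: LHS = -2·1000² + 2·1000 - 3 = -1998003; -1998003 > 1000 — FAILS
Hence LHS − RHS is never positive, i.e. LHS ≤ RHS throughout, so the claimed relation (>) fails for every integer in [-1000, 1000].

No integer in the range satisfies it.

Answer: Never true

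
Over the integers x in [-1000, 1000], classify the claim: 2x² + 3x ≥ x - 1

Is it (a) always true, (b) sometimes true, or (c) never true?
Over all integers in [-1000, 1000], LHS − RHS is smallest at x = 0, where it equals 1:
x = 0: LHS = 2·0² + 3·0 = 0, RHS = 0 - 1 = -1; 0 ≥ -1 — holds
At the ends of the range:
x = -1000: LHS = 2·(-1000)² + 3·(-1000) = 1997000, RHS = (-1000) - 1 = -1001; 1997000 ≥ -1001 — holds
x = 1000: LHS = 2·1000² + 3·1000 = 2003000, RHS = 1000 - 1 = 999; 2003000 ≥ 999 — holds
Hence LHS − RHS is never negative, i.e. LHS ≥ RHS throughout, so the relation holds for every integer in [-1000, 1000].

No counterexample exists.

Answer: Always true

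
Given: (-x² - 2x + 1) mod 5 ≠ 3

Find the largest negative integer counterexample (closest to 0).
Testing negative integers from -1 downward:
x = -1: LHS = (-(-1)² - 2·(-1) + 1) mod 5 = 2 mod 5 = 2; 2 ≠ 3 — holds
x = -2: LHS = (-(-2)² - 2·(-2) + 1) mod 5 = 1 mod 5 = 1; 1 ≠ 3 — holds
x = -3: LHS = (-(-3)² - 2·(-3) + 1) mod 5 = (-2) mod 5 = 3; 3 ≠ 3 — FAILS  ← closest negative counterexample to 0

Answer: x = -3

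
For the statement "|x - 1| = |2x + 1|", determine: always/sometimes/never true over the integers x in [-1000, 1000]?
Holds at x = 0: LHS = |0 - 1| = |-1| = 1, RHS = |2·0 + 1| = |1| = 1; 1 = 1 — holds
Fails at x = 1: LHS = |1 - 1| = |0| = 0, RHS = |2·1 + 1| = |3| = 3; 0 = 3 — FAILS
It is satisfied by some integers in the range but not all.

Answer: Sometimes true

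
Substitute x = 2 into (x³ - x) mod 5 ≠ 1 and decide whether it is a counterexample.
Substitute x = 2 into the relation:
x = 2: LHS = (2³ - 2) mod 5 = 6 mod 5 = 1; 1 ≠ 1 — FAILS

Since the claim fails at x = 2, this value is a counterexample.

Answer: Yes, x = 2 is a counterexample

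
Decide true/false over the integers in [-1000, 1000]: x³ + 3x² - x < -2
The claim fails at x = 0:
x = 0: LHS = 0³ + 3·0² - 0 = 0; 0 < -2 — FAILS

Because a single integer refutes it, the statement is false.

Answer: False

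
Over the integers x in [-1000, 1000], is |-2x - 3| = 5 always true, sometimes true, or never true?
Holds at x = 1: LHS = |-2·1 - 3| = |-5| = 5; 5 = 5 — holds
Fails at x = 0: LHS = |-2·0 - 3| = |-3| = 3; 3 = 5 — FAILS
It is satisfied by some integers in the range but not all.

Answer: Sometimes true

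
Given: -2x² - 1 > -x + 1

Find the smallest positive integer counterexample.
Testing positive integers:
x = 1: LHS = -2·1² - 1 = -3, RHS = -1 + 1 = 0; -3 > 0 — FAILS  ← smallest positive counterexample

Answer: x = 1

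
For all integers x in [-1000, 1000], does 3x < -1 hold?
The claim fails at x = 0:
x = 0: LHS = 3·0 = 0; 0 < -1 — FAILS

Because a single integer refutes it, the statement is false.

Answer: False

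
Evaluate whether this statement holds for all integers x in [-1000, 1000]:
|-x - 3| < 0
The claim fails at x = 0:
x = 0: LHS = |-0 - 3| = |-3| = 3; 3 < 0 — FAILS

Because a single integer refutes it, the statement is false.

Answer: False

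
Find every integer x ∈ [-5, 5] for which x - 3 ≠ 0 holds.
Holds for: {-5, -4, -3, -2, -1, 0, 1, 2, 4, 5}
Fails for: {3}

Answer: {-5, -4, -3, -2, -1, 0, 1, 2, 4, 5}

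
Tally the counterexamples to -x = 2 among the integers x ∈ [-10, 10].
Counterexamples in [-10, 10]: {-10, -9, -8, -7, -6, -5, -4, -3, -1, 0, 1, 2, 3, 4, 5, 6, 7, 8, 9, 10}.

Counting them gives 20 values.

Answer: 20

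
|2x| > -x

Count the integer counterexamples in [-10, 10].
Counterexamples in [-10, 10]: {0}.

Counting them gives 1 values.

Answer: 1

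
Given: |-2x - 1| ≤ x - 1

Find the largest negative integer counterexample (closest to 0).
Testing negative integers from -1 downward:
x = -1: LHS = |-2·(-1) - 1| = |1| = 1, RHS = (-1) - 1 = -2; 1 ≤ -2 — FAILS  ← closest negative counterexample to 0

Answer: x = -1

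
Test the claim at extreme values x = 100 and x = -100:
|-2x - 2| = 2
x = 100: LHS = |-2·100 - 2| = |-202| = 202; 202 = 2 — FAILS
x = -100: LHS = |-2·(-100) - 2| = |198| = 198; 198 = 2 — FAILS

Answer: No, fails for both x = 100 and x = -100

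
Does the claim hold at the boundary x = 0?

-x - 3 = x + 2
x = 0: LHS = -0 - 3 = -3, RHS = 0 + 2 = 2; -3 = 2 — FAILS

The relation fails at x = 0, so x = 0 is a counterexample.

Answer: No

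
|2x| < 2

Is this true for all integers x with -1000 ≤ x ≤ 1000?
The claim fails at x = 1:
x = 1: LHS = |2·1| = |2| = 2; 2 < 2 — FAILS

Because a single integer refutes it, the statement is false.

Answer: False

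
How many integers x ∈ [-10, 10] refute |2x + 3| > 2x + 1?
Over all integers in [-10, 10], LHS − RHS is smallest at x = 0, where it equals 2:
x = 0: LHS = |2·0 + 3| = |3| = 3, RHS = 2·0 + 1 = 1; 3 > 1 — holds
At the ends of the range:
x = -10: LHS = |2·(-10) + 3| = |-17| = 17, RHS = 2·(-10) + 1 = -19; 17 > -19 — holds
x = 10: LHS = |2·10 + 3| = |23| = 23, RHS = 2·10 + 1 = 21; 23 > 21 — holds
Hence LHS − RHS is never zero or negative, i.e. LHS > RHS throughout, so the relation holds for every integer in [-10, 10].

No counterexample appears in that range.

Answer: 0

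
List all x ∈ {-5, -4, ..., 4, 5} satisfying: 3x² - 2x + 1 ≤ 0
Over all integers in [-5, 5], LHS − RHS is smallest at x = 0, where it equals 1:
x = 0: LHS = 3·0² - 2·0 + 1 = 1; 1 ≤ 0 — FAILS
At the ends of the range:
x = -5: LHS = 3·(-5)² - 2·(-5) + 1 = 86; 86 ≤ 0 — FAILS
x = 5: LHS = 3·5² - 2·5 + 1 = 66; 66 ≤ 0 — FAILS
Hence LHS − RHS is never zero or negative, i.e. LHS > RHS throughout, so the claimed relation (≤) fails for every integer in [-5, 5].

Answer: None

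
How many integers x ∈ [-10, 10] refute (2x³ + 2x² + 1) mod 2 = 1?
For a polynomial with integer coefficients, its value mod 2 depends only on x mod 2, so it suffices to check one representative of each residue class, x = 0, 1:
x = 0: LHS = (2·0³ + 2·0² + 1) mod 2 = 1 mod 2 = 1; 1 = 1 — holds
x = 1: LHS = (2·1³ + 2·1² + 1) mod 2 = 5 mod 2 = 1; 1 = 1 — holds
The relation holds in every residue class, so the relation holds for every integer in [-10, 10].

No counterexample appears in that range.

Answer: 0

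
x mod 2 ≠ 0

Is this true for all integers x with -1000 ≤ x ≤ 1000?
The claim fails at x = 0:
x = 0: LHS = 0 mod 2 = 0; 0 ≠ 0 — FAILS

Because a single integer refutes it, the statement is false.

Answer: False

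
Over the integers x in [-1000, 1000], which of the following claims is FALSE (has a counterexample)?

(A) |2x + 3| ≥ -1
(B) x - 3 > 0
(A) An absolute value is never negative, so the left side is ≥ 0 for every x, while the right side is -1. Tightest case in [-1000, 1000] is x = -1:
x = -1: LHS = |2·(-1) + 3| = |1| = 1; 1 ≥ -1 — holds
Hence LHS − RHS is never negative, i.e. LHS ≥ RHS throughout, so the relation holds for every integer in [-1000, 1000].

(B) x = 0: LHS = 0 - 3 = -3; -3 > 0 — FAILS

Only (B) has a counterexample.

Answer: B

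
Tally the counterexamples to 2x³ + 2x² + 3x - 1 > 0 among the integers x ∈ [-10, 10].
Counterexamples in [-10, 10]: {-10, -9, -8, -7, -6, -5, -4, -3, -2, -1, 0}.

Counting them gives 11 values.

Answer: 11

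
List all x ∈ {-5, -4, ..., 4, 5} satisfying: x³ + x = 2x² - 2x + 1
Track d = LHS − RHS over the integers in [-5, 5]. Equality would need d = 0, but d changes sign only between consecutive integers, jumping over 0:
x = 0: LHS = 0³ + 0 = 0, RHS = 2·0² - 2·0 + 1 = 1; 0 = 1 — FAILS  (d = -1)
x = 1: LHS = 1³ + 1 = 2, RHS = 2·1² - 2·1 + 1 = 1; 2 = 1 — FAILS  (d = 1)
Away from these crossings d keeps a constant sign, and checking every integer in [-5, 5] confirms d ≠ 0 throughout. Hence the two sides are never equal, so the claimed relation (=) fails for every integer in [-5, 5].

Answer: None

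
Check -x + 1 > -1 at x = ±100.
x = 100: LHS = -100 + 1 = -99; -99 > -1 — FAILS
x = -100: LHS = -(-100) + 1 = 101; 101 > -1 — holds

Answer: Partially: fails for x = 100, holds for x = -100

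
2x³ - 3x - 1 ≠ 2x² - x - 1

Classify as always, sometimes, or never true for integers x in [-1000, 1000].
Holds at x = 1: LHS = 2·1³ - 3·1 - 1 = -2, RHS = 2·1² - 1 - 1 = 0; -2 ≠ 0 — holds
Fails at x = 0: LHS = 2·0³ - 3·0 - 1 = -1, RHS = 2·0² - 0 - 1 = -1; -1 ≠ -1 — FAILS
It is satisfied by some integers in the range but not all.

Answer: Sometimes true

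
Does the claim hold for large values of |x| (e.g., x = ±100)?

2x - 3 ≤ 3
x = 100: LHS = 2·100 - 3 = 197; 197 ≤ 3 — FAILS
x = -100: LHS = 2·(-100) - 3 = -203; -203 ≤ 3 — holds

Answer: Partially: fails for x = 100, holds for x = -100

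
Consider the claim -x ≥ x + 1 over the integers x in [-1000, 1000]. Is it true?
The claim fails at x = 0:
x = 0: LHS = -0 = 0, RHS = 0 + 1 = 1; 0 ≥ 1 — FAILS

Because a single integer refutes it, the statement is false.

Answer: False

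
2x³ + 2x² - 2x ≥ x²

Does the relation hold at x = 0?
x = 0: LHS = 2·0³ + 2·0² - 2·0 = 0, RHS = 0² = 0; 0 ≥ 0 — holds

The relation is satisfied at x = 0.

Answer: Yes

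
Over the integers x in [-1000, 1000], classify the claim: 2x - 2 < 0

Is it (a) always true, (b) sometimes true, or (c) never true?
Holds at x = 0: LHS = 2·0 - 2 = -2; -2 < 0 — holds
Fails at x = 1: LHS = 2·1 - 2 = 0; 0 < 0 — FAILS
It is satisfied by some integers in the range but not all.

Answer: Sometimes true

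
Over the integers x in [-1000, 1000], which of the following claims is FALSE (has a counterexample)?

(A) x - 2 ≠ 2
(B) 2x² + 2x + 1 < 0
(A) x = 4: LHS = 4 - 2 = 2; 2 ≠ 2 — FAILS
(B) x = 0: LHS = 2·0² + 2·0 + 1 = 1; 1 < 0 — FAILS

Answer: Both A and B are false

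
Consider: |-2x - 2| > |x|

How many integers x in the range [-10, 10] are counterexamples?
Counterexamples in [-10, 10]: {-2, -1}.

Counting them gives 2 values.

Answer: 2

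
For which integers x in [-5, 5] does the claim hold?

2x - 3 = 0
Track d = LHS − RHS over the integers in [-5, 5]. Equality would need d = 0, but d changes sign only between consecutive integers, jumping over 0:
x = 1: LHS = 2·1 - 3 = -1; -1 = 0 — FAILS  (d = -1)
x = 2: LHS = 2·2 - 3 = 1; 1 = 0 — FAILS  (d = 1)
Away from these crossings d keeps a constant sign, and checking every integer in [-5, 5] confirms d ≠ 0 throughout. Hence the two sides are never equal, so the claimed relation (=) fails for every integer in [-5, 5].

Answer: None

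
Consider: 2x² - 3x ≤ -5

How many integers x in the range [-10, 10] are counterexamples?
Counterexamples in [-10, 10]: {-10, -9, -8, -7, -6, -5, -4, -3, -2, -1, 0, 1, 2, 3, 4, 5, 6, 7, 8, 9, 10}.

Counting them gives 21 values.

Answer: 21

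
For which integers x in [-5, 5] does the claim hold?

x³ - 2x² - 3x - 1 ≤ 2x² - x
Holds for: {-5, -4, -3, -2, -1, 0, 1, 2, 3, 4}
Fails for: {5}

Answer: {-5, -4, -3, -2, -1, 0, 1, 2, 3, 4}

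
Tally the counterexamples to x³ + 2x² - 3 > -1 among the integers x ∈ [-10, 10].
Counterexamples in [-10, 10]: {-10, -9, -8, -7, -6, -5, -4, -3, -2, -1, 0}.

Counting them gives 11 values.

Answer: 11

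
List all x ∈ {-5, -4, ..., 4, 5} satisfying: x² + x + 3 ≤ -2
Over all integers in [-5, 5], LHS − RHS is smallest at x = 0, where it equals 5:
x = 0: LHS = 0² + 0 + 3 = 3; 3 ≤ -2 — FAILS
At the ends of the range:
x = -5: LHS = (-5)² + (-5) + 3 = 23; 23 ≤ -2 — FAILS
x = 5: LHS = 5² + 5 + 3 = 33; 33 ≤ -2 — FAILS
Hence LHS − RHS is never zero or negative, i.e. LHS > RHS throughout, so the claimed relation (≤) fails for every integer in [-5, 5].

Answer: None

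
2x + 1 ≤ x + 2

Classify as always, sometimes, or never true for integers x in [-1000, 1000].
Holds at x = 0: LHS = 2·0 + 1 = 1, RHS = 0 + 2 = 2; 1 ≤ 2 — holds
Fails at x = 2: LHS = 2·2 + 1 = 5, RHS = 2 + 2 = 4; 5 ≤ 4 — FAILS
It is satisfied by some integers in the range but not all.

Answer: Sometimes true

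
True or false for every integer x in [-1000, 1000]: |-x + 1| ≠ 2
The claim fails at x = -1:
x = -1: LHS = |-(-1) + 1| = |2| = 2; 2 ≠ 2 — FAILS

Because a single integer refutes it, the statement is false.

Answer: False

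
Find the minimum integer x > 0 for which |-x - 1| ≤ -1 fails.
Testing positive integers:
x = 1: LHS = |-1 - 1| = |-2| = 2; 2 ≤ -1 — FAILS  ← smallest positive counterexample

Answer: x = 1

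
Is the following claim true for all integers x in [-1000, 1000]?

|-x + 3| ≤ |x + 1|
The claim fails at x = 0:
x = 0: LHS = |-0 + 3| = |3| = 3, RHS = |0 + 1| = |1| = 1; 3 ≤ 1 — FAILS

Because a single integer refutes it, the statement is false.

Answer: False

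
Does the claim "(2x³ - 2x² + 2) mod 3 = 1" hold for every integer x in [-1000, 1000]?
The claim fails at x = 0:
x = 0: LHS = (2·0³ - 2·0² + 2) mod 3 = 2 mod 3 = 2; 2 = 1 — FAILS

Because a single integer refutes it, the statement is false.

Answer: False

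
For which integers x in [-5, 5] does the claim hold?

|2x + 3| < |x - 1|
Holds for: {-3, -2, -1}
Fails for: {-5, -4, 0, 1, 2, 3, 4, 5}

Answer: {-3, -2, -1}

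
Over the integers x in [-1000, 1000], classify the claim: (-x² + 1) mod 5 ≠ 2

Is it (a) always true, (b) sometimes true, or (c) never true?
Holds at x = 0: LHS = (-0² + 1) mod 5 = 1 mod 5 = 1; 1 ≠ 2 — holds
Fails at x = 2: LHS = (-2² + 1) mod 5 = (-3) mod 5 = 2; 2 ≠ 2 — FAILS
It is satisfied by some integers in the range but not all.

Answer: Sometimes true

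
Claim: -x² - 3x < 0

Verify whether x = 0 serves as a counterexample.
Substitute x = 0 into the relation:
x = 0: LHS = -0² - 3·0 = 0; 0 < 0 — FAILS

Since the claim fails at x = 0, this value is a counterexample.

Answer: Yes, x = 0 is a counterexample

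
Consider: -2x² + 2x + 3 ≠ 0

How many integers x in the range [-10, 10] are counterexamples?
Track d = LHS − RHS over the integers in [-10, 10]. Equality would need d = 0, but d changes sign only between consecutive integers, jumping over 0:
x = -1: LHS = -2·(-1)² + 2·(-1) + 3 = -1; -1 ≠ 0 — holds  (d = -1)
x = 0: LHS = -2·0² + 2·0 + 3 = 3; 3 ≠ 0 — holds  (d = 3)
x = 1: LHS = -2·1² + 2·1 + 3 = 3; 3 ≠ 0 — holds  (d = 3)
x = 2: LHS = -2·2² + 2·2 + 3 = -1; -1 ≠ 0 — holds  (d = -1)
Away from these crossings d keeps a constant sign, and checking every integer in [-10, 10] confirms d ≠ 0 throughout. Hence the two sides are never equal, so the relation holds for every integer in [-10, 10].

No counterexample appears in that range.

Answer: 0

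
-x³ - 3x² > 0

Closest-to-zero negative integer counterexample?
Testing negative integers from -1 downward:
x = -1: LHS = -(-1)³ - 3·(-1)² = -2; -2 > 0 — FAILS  ← closest negative counterexample to 0

Answer: x = -1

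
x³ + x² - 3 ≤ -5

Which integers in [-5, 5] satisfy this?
Holds for: {-5, -4, -3, -2}
Fails for: {-1, 0, 1, 2, 3, 4, 5}

Answer: {-5, -4, -3, -2}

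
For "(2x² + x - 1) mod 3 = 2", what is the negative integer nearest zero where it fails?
Testing negative integers from -1 downward:
x = -1: LHS = (2·(-1)² + (-1) - 1) mod 3 = 0 mod 3 = 0; 0 = 2 — FAILS  ← closest negative counterexample to 0

Answer: x = -1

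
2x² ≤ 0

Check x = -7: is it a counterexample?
Substitute x = -7 into the relation:
x = -7: LHS = 2·(-7)² = 98; 98 ≤ 0 — FAILS

Since the claim fails at x = -7, this value is a counterexample.

Answer: Yes, x = -7 is a counterexample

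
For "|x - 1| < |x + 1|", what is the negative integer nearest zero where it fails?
Testing negative integers from -1 downward:
x = -1: LHS = |(-1) - 1| = |-2| = 2, RHS = |(-1) + 1| = |0| = 0; 2 < 0 — FAILS  ← closest negative counterexample to 0

Answer: x = -1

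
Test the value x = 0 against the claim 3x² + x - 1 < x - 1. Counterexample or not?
Substitute x = 0 into the relation:
x = 0: LHS = 3·0² + 0 - 1 = -1, RHS = 0 - 1 = -1; -1 < -1 — FAILS

Since the claim fails at x = 0, this value is a counterexample.

Answer: Yes, x = 0 is a counterexample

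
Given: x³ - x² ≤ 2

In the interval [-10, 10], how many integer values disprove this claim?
Counterexamples in [-10, 10]: {2, 3, 4, 5, 6, 7, 8, 9, 10}.

Counting them gives 9 values.

Answer: 9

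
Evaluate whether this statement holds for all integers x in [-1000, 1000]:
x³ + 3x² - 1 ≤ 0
The claim fails at x = 1:
x = 1: LHS = 1³ + 3·1² - 1 = 3; 3 ≤ 0 — FAILS

Because a single integer refutes it, the statement is false.

Answer: False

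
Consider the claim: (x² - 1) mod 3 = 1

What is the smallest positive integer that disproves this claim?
Testing positive integers:
x = 1: LHS = (1² - 1) mod 3 = 0 mod 3 = 0; 0 = 1 — FAILS  ← smallest positive counterexample

Answer: x = 1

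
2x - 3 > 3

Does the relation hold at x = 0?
x = 0: LHS = 2·0 - 3 = -3; -3 > 3 — FAILS

The relation fails at x = 0, so x = 0 is a counterexample.

Answer: No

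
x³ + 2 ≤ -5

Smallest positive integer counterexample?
Testing positive integers:
x = 1: LHS = 1³ + 2 = 3; 3 ≤ -5 — FAILS  ← smallest positive counterexample

Answer: x = 1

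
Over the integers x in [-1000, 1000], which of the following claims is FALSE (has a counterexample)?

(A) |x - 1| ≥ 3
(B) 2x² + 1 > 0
(A) x = 0: LHS = |0 - 1| = |-1| = 1; 1 ≥ 3 — FAILS

(B) Over all integers in [-1000, 1000], LHS − RHS is smallest at x = 0, where it equals 1:
x = 0: LHS = 2·0² + 1 = 1; 1 > 0 — holds
At the ends of the range:
x = -1000: LHS = 2·(-1000)² + 1 = 2000001; 2000001 > 0 — holds
x = 1000: LHS = 2·1000² + 1 = 2000001; 2000001 > 0 — holds
Hence LHS − RHS is never zero or negative, i.e. LHS > RHS throughout, so the relation holds for every integer in [-1000, 1000].

Only (A) has a counterexample.

Answer: A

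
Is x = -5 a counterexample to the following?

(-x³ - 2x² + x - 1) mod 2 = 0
Substitute x = -5 into the relation:
x = -5: LHS = (-(-5)³ - 2·(-5)² + (-5) - 1) mod 2 = 69 mod 2 = 1; 1 = 0 — FAILS

Since the claim fails at x = -5, this value is a counterexample.

Answer: Yes, x = -5 is a counterexample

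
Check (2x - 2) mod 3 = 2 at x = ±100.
x = 100: LHS = (2·100 - 2) mod 3 = 198 mod 3 = 0; 0 = 2 — FAILS
x = -100: LHS = (2·(-100) - 2) mod 3 = (-202) mod 3 = 2; 2 = 2 — holds

Answer: Partially: fails for x = 100, holds for x = -100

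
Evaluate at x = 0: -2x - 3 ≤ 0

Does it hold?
x = 0: LHS = -2·0 - 3 = -3; -3 ≤ 0 — holds

The relation is satisfied at x = 0.

Answer: Yes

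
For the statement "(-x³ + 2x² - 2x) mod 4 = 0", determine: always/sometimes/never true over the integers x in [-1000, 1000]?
Holds at x = 0: LHS = (-0³ + 2·0² - 2·0) mod 4 = 0 mod 4 = 0; 0 = 0 — holds
Fails at x = 1: LHS = (-1³ + 2·1² - 2·1) mod 4 = (-1) mod 4 = 3; 3 = 0 — FAILS
It is satisfied by some integers in the range but not all.

Answer: Sometimes true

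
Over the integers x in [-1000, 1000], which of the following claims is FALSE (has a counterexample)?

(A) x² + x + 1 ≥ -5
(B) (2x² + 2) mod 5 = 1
(A) Over all integers in [-1000, 1000], LHS − RHS is smallest at x = 0, where it equals 6:
x = 0: LHS = 0² + 0 + 1 = 1; 1 ≥ -5 — holds
At the ends of the range:
x = -1000: LHS = (-1000)² + (-1000) + 1 = 999001; 999001 ≥ -5 — holds
x = 1000: LHS = 1000² + 1000 + 1 = 1001001; 1001001 ≥ -5 — holds
Hence LHS − RHS is never negative, i.e. LHS ≥ RHS throughout, so the relation holds for every integer in [-1000, 1000].

(B) x = 0: LHS = (2·0² + 2) mod 5 = 2 mod 5 = 2; 2 = 1 — FAILS

Only (B) has a counterexample.

Answer: B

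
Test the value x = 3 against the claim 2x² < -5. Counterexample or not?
Substitute x = 3 into the relation:
x = 3: LHS = 2·3² = 18; 18 < -5 — FAILS

Since the claim fails at x = 3, this value is a counterexample.

Answer: Yes, x = 3 is a counterexample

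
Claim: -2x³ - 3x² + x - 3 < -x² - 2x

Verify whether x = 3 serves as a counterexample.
Substitute x = 3 into the relation:
x = 3: LHS = -2·3³ - 3·3² + 3 - 3 = -81, RHS = -3² - 2·3 = -15; -81 < -15 — holds

The claim holds here, so x = 3 is not a counterexample. (A counterexample exists elsewhere, e.g. x = -3.)

Answer: No, x = 3 is not a counterexample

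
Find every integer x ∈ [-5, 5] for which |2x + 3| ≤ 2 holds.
Holds for: {-2, -1}
Fails for: {-5, -4, -3, 0, 1, 2, 3, 4, 5}

Answer: {-2, -1}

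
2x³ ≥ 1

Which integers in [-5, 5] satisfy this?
Holds for: {1, 2, 3, 4, 5}
Fails for: {-5, -4, -3, -2, -1, 0}

Answer: {1, 2, 3, 4, 5}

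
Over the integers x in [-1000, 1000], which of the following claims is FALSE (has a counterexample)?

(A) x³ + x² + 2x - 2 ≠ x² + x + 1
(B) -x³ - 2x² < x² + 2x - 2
(A) Track d = LHS − RHS over the integers in [-1000, 1000]. Equality would need d = 0, but d changes sign only between consecutive integers, jumping over 0:
x = 1: LHS = 1³ + 1² + 2·1 - 2 = 2, RHS = 1² + 1 + 1 = 3; 2 ≠ 3 — holds  (d = -1)
x = 2: LHS = 2³ + 2² + 2·2 - 2 = 14, RHS = 2² + 2 + 1 = 7; 14 ≠ 7 — holds  (d = 7)
Away from these crossings d keeps a constant sign, and checking every integer in [-1000, 1000] confirms d ≠ 0 throughout. Hence the two sides are never equal, so the relation holds for every integer in [-1000, 1000].

(B) x = 0: LHS = -0³ - 2·0² = 0, RHS = 0² + 2·0 - 2 = -2; 0 < -2 — FAILS

Only (B) has a counterexample.

Answer: B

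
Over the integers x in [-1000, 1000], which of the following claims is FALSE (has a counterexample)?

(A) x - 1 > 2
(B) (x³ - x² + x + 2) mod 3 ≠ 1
(A) x = 0: LHS = 0 - 1 = -1; -1 > 2 — FAILS

(B) For a polynomial with integer coefficients, its value mod 3 depends only on x mod 3, so it suffices to check one representative of each residue class, x = 0, 1, 2:
x = 0: LHS = (0³ - 0² + 0 + 2) mod 3 = 2 mod 3 = 2; 2 ≠ 1 — holds
x = 1: LHS = (1³ - 1² + 1 + 2) mod 3 = 3 mod 3 = 0; 0 ≠ 1 — holds
x = 2: LHS = (2³ - 2² + 2 + 2) mod 3 = 8 mod 3 = 2; 2 ≠ 1 — holds
The relation holds in every residue class, so the relation holds for every integer in [-1000, 1000].

Only (A) has a counterexample.

Answer: A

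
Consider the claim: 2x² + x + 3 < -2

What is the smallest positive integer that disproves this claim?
Testing positive integers:
x = 1: LHS = 2·1² + 1 + 3 = 6; 6 < -2 — FAILS  ← smallest positive counterexample

Answer: x = 1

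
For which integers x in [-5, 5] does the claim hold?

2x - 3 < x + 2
Holds for: {-5, -4, -3, -2, -1, 0, 1, 2, 3, 4}
Fails for: {5}

Answer: {-5, -4, -3, -2, -1, 0, 1, 2, 3, 4}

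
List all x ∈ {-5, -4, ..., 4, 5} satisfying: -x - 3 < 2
Holds for: {-4, -3, -2, -1, 0, 1, 2, 3, 4, 5}
Fails for: {-5}

Answer: {-4, -3, -2, -1, 0, 1, 2, 3, 4, 5}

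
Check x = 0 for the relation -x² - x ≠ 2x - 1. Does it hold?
x = 0: LHS = -0² - 0 = 0, RHS = 2·0 - 1 = -1; 0 ≠ -1 — holds

The relation is satisfied at x = 0.

Answer: Yes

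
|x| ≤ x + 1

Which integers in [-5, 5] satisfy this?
Holds for: {0, 1, 2, 3, 4, 5}
Fails for: {-5, -4, -3, -2, -1}

Answer: {0, 1, 2, 3, 4, 5}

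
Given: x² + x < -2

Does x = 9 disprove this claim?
Substitute x = 9 into the relation:
x = 9: LHS = 9² + 9 = 90; 90 < -2 — FAILS

Since the claim fails at x = 9, this value is a counterexample.

Answer: Yes, x = 9 is a counterexample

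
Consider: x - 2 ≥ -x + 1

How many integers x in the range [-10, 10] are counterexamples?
Counterexamples in [-10, 10]: {-10, -9, -8, -7, -6, -5, -4, -3, -2, -1, 0, 1}.

Counting them gives 12 values.

Answer: 12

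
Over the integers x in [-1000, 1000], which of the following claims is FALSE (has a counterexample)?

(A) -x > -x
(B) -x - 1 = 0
(A) x = 0: LHS = -0 = 0, RHS = -0 = 0; 0 > 0 — FAILS
(B) x = 0: LHS = -0 - 1 = -1; -1 = 0 — FAILS

Answer: Both A and B are false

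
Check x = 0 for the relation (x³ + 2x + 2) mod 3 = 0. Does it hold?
x = 0: LHS = (0³ + 2·0 + 2) mod 3 = 2 mod 3 = 2; 2 = 0 — FAILS

The relation fails at x = 0, so x = 0 is a counterexample.

Answer: No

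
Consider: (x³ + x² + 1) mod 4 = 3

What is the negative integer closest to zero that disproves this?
Testing negative integers from -1 downward:
x = -1: LHS = ((-1)³ + (-1)² + 1) mod 4 = 1 mod 4 = 1; 1 = 3 — FAILS  ← closest negative counterexample to 0

Answer: x = -1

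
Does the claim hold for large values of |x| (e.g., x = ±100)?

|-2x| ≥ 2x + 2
x = 100: LHS = |-2·100| = |-200| = 200, RHS = 2·100 + 2 = 202; 200 ≥ 202 — FAILS
x = -100: LHS = |-2·(-100)| = |200| = 200, RHS = 2·(-100) + 2 = -198; 200 ≥ -198 — holds

Answer: Partially: fails for x = 100, holds for x = -100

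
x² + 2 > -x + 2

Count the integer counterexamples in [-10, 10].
Counterexamples in [-10, 10]: {-1, 0}.

Counting them gives 2 values.

Answer: 2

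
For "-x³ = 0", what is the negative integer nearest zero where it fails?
Testing negative integers from -1 downward:
x = -1: LHS = -(-1)³ = 1; 1 = 0 — FAILS  ← closest negative counterexample to 0

Answer: x = -1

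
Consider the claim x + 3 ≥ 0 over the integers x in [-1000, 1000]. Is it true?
The claim fails at x = -4:
x = -4: LHS = (-4) + 3 = -1; -1 ≥ 0 — FAILS

Because a single integer refutes it, the statement is false.

Answer: False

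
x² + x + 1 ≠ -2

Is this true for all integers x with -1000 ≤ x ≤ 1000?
Over all integers in [-1000, 1000], LHS − RHS is always positive; it is smallest at x = 0, where it equals 3:
x = 0: LHS = 0² + 0 + 1 = 1; 1 ≠ -2 — holds
At the ends of the range:
x = -1000: LHS = (-1000)² + (-1000) + 1 = 999001; 999001 ≠ -2 — holds
x = 1000: LHS = 1000² + 1000 + 1 = 1001001; 1001001 ≠ -2 — holds
Hence LHS − RHS is never 0, i.e. the two sides are never equal, so the relation holds for every integer in [-1000, 1000].

No counterexample exists.

Answer: True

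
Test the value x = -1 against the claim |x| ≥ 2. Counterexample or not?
Substitute x = -1 into the relation:
x = -1: LHS = |-1| = 1; 1 ≥ 2 — FAILS

Since the claim fails at x = -1, this value is a counterexample.

Answer: Yes, x = -1 is a counterexample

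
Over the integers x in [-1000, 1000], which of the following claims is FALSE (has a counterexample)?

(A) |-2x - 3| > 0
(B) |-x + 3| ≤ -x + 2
(A) Over all integers in [-1000, 1000], LHS − RHS is smallest at x = -1, where it equals 1:
x = -1: LHS = |-2·(-1) - 3| = |-1| = 1; 1 > 0 — holds
At the ends of the range:
x = -1000: LHS = |-2·(-1000) - 3| = |1997| = 1997; 1997 > 0 — holds
x = 1000: LHS = |-2·1000 - 3| = |-2003| = 2003; 2003 > 0 — holds
Hence LHS − RHS is never zero or negative, i.e. LHS > RHS throughout, so the relation holds for every integer in [-1000, 1000].

(B) x = 0: LHS = |-0 + 3| = |3| = 3, RHS = -0 + 2 = 2; 3 ≤ 2 — FAILS

Only (B) has a counterexample.

Answer: B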